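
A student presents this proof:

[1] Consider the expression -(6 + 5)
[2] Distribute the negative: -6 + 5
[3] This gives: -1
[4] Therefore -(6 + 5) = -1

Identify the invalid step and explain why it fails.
Step 2: Distribute the negative: -6 + 5

Step 2 incorrectly distributes the negative sign. The correct distribution is -(6 + 5) = -6 - 5 = -11. The negative must be applied to both terms, not just the first. The error treats -(6 + 5) as -6 + 5, which equals -1 instead of -11.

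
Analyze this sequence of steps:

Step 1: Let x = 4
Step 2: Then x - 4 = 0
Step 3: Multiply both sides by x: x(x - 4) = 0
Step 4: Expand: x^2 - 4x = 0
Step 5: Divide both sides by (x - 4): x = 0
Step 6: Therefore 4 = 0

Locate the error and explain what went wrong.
Step 5: Divide both sides by (x - 4): x = 0

Step 5 divides both sides by (x - 4). However, since x = 4, we have (x - 4) = 0. Division by zero is undefined, making this step invalid.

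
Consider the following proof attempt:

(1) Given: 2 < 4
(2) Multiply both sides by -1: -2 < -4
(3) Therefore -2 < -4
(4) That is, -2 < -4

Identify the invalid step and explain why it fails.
Step 2: Multiply both sides by -1: -2 < -4

Step 2 multiplies both sides by -1 but fails to reverse the inequality sign. When multiplying (or dividing) an inequality by a negative number, the direction must be reversed. Since 2 < 4, we should get -2 > -4, i.e., -2 > -4.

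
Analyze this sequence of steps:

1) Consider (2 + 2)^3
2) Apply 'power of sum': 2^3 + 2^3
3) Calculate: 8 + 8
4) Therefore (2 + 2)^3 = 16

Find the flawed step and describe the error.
Step 2: Apply 'power of sum': 2^3 + 2^3

Step 2 incorrectly applies a non-existent rule '(a+b)^n = a^n + b^n'. This is false in general. The correct expansion uses the binomial theorem. The actual value is (2 + 2)^3 = 4^3 = 64, not 16.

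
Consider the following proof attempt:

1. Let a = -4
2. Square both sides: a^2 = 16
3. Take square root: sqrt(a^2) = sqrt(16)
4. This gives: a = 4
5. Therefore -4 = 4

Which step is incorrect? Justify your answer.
Step 4: This gives: a = 4

Step 4 incorrectly states that sqrt(a^2) = a. The correct identity is sqrt(a^2) = |a|. Since a = -4 < 0, we have sqrt(a^2) = |-4| = 4, not a = -4.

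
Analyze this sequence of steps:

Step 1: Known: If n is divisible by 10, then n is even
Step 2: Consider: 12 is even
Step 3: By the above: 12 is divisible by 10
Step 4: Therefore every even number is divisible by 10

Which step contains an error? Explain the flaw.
Step 3: By the above: 12 is divisible by 10

Step 3 commits the fallacy of affirming the consequent. The known fact 'divisible by 10 → even' does NOT imply 'even → divisible by 10'. That would be the converse, which is false. For example, 12 is even but 12 ÷ 10 = 1.20, which is not an integer.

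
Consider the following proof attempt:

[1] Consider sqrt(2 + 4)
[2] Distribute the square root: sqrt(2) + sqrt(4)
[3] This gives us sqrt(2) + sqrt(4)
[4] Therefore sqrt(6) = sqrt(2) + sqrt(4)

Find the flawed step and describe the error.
Step 2: Distribute the square root: sqrt(2) + sqrt(4)

Step 2 incorrectly 'distributes' the square root over addition. The square root function does not distribute: sqrt(a + b) ≠ sqrt(a) + sqrt(b). In fact, sqrt(2 + 4) = sqrt(6) ≈ 2.4495, while sqrt(2) + sqrt(4) ≈ 3.4142.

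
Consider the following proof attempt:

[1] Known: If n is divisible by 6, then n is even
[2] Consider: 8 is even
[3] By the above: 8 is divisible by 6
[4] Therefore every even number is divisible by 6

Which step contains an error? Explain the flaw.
Step 3: By the above: 8 is divisible by 6

Step 3 commits the fallacy of affirming the consequent. The known fact 'divisible by 6 → even' does NOT imply 'even → divisible by 6'. That would be the converse, which is false. For example, 8 is even but 8 ÷ 6 = 1.33, which is not an integer.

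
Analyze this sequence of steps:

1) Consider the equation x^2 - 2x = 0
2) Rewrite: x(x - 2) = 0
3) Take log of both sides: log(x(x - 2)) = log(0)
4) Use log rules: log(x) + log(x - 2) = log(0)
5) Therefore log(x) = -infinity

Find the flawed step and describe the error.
Step 3: Take log of both sides: log(x(x - 2)) = log(0)

Step 3 takes the logarithm of both sides, resulting in log(0) on the right side. The logarithm is only defined for positive numbers; log(0) is undefined (approaches negative infinity). This operation is invalid.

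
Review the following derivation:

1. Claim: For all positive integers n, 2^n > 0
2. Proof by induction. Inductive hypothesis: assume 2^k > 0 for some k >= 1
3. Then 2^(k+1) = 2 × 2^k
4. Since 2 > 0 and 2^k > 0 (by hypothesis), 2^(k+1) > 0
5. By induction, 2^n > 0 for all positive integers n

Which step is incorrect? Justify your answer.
Step 5: By induction, 2^n > 0 for all positive integers n

Step 5 concludes the proof by induction, but no base case was ever established. A valid induction proof requires: (1) a base case proving 2^1 > 0, and (2) an inductive step showing IF 2^k > 0 THEN 2^(k+1) > 0. Steps 2-4 correctly establish the inductive step, but without the base case the conclusion in step 5 does not follow.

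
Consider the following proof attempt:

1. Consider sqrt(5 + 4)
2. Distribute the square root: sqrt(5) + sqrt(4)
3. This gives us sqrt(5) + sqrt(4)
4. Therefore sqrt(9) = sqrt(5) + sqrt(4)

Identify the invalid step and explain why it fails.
Step 2: Distribute the square root: sqrt(5) + sqrt(4)

Step 2 incorrectly 'distributes' the square root over addition. The square root function does not distribute: sqrt(a + b) ≠ sqrt(a) + sqrt(b). In fact, sqrt(5 + 4) = sqrt(9) ≈ 3.0000, while sqrt(5) + sqrt(4) ≈ 4.2361.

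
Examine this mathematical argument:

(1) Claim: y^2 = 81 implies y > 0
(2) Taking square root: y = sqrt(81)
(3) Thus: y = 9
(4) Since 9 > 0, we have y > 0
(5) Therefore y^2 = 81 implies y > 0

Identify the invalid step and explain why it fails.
Step 2: Taking square root: y = sqrt(81)

Step 2 takes the square root and assumes the positive root only. The equation y^2 = 81 actually has two solutions: y = 9 and y = -9. The proof silently assumes y > 0 without justification, then uses this assumption to conclude y > 0, which is circular. The counterexample y = -9 shows the claim is false.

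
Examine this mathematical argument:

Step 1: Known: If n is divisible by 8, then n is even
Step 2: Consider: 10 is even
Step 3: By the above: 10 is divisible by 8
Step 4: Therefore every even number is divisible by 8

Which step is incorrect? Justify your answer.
Step 3: By the above: 10 is divisible by 8

Step 3 commits the fallacy of affirming the consequent. The known fact 'divisible by 8 → even' does NOT imply 'even → divisible by 8'. That would be the converse, which is false. For example, 10 is even but 10 ÷ 8 = 1.25, which is not an integer.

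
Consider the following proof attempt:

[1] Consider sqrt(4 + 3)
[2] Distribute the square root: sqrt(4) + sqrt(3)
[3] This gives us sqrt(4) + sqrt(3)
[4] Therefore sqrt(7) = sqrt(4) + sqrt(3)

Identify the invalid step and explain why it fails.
Step 2: Distribute the square root: sqrt(4) + sqrt(3)

Step 2 incorrectly 'distributes' the square root over addition. The square root function does not distribute: sqrt(a + b) ≠ sqrt(a) + sqrt(b). In fact, sqrt(4 + 3) = sqrt(7) ≈ 2.6458, while sqrt(4) + sqrt(3) ≈ 3.7321.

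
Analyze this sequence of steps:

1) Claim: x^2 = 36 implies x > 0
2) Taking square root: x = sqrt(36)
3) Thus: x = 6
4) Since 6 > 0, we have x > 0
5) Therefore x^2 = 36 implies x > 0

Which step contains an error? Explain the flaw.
Step 2: Taking square root: x = sqrt(36)

Step 2 takes the square root and assumes the positive root only. The equation x^2 = 36 actually has two solutions: x = 6 and x = -6. The proof silently assumes x > 0 without justification, then uses this assumption to conclude x > 0, which is circular. The counterexample x = -6 shows the claim is false.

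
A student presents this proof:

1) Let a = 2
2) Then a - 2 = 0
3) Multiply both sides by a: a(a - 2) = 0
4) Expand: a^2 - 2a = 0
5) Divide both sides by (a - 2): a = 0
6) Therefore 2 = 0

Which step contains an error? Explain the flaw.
Step 5: Divide both sides by (a - 2): a = 0

Step 5 divides both sides by (a - 2). However, since a = 2, we have (a - 2) = 0. Division by zero is undefined, making this step invalid.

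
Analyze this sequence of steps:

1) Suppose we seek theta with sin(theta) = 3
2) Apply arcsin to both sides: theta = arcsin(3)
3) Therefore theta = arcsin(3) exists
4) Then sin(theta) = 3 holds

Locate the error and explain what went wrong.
Step 2: Apply arcsin to both sides: theta = arcsin(3)

Step 2 applies arcsin to 3. However, arcsin(x) is only defined for x in [-1, 1] because sin(theta) can only produce values in that range. Since |3| > 1, arcsin(3) is undefined. There is no angle whose sine equals 3.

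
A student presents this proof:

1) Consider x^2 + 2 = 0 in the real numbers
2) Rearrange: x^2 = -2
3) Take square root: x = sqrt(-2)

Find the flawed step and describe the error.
Step 3: Take square root: x = sqrt(-2)

Step 3 takes the square root of -2, which is negative. In the real number system, the square root of a negative number is undefined. The equation x^2 + 2 = 0 has no real solutions. Square roots of negative numbers only exist in the complex numbers.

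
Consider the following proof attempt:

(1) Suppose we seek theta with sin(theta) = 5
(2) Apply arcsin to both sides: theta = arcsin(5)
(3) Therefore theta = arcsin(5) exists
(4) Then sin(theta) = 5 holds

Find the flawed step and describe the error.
Step 2: Apply arcsin to both sides: theta = arcsin(5)

Step 2 applies arcsin to 5. However, arcsin(x) is only defined for x in [-1, 1] because sin(theta) can only produce values in that range. Since |5| > 1, arcsin(5) is undefined. There is no angle whose sine equals 5.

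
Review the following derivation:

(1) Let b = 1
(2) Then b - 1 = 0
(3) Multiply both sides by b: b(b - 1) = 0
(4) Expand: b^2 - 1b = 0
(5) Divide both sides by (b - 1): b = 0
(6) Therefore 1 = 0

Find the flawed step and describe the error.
Step 5: Divide both sides by (b - 1): b = 0

Step 5 divides both sides by (b - 1). However, since b = 1, we have (b - 1) = 0. Division by zero is undefined, making this step invalid.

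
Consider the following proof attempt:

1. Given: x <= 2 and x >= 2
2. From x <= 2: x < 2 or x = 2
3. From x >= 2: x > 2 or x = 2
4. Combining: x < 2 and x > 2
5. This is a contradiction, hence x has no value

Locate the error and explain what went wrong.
Step 4: Combining: x < 2 and x > 2

Step 4 incorrectly combines the conditions. From x <= 2 and x >= 2, the intersection is x = 2. The error treats the 'or' cases as 'and' requirements. The correct conclusion is that x = 2 is the unique solution, not that no solution exists.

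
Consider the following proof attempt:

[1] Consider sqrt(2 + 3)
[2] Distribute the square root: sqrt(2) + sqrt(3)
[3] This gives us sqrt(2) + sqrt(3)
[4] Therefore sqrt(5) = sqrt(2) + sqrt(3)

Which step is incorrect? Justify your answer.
Step 2: Distribute the square root: sqrt(2) + sqrt(3)

Step 2 incorrectly 'distributes' the square root over addition. The square root function does not distribute: sqrt(a + b) ≠ sqrt(a) + sqrt(b). In fact, sqrt(2 + 3) = sqrt(5) ≈ 2.2361, while sqrt(2) + sqrt(3) ≈ 3.1463.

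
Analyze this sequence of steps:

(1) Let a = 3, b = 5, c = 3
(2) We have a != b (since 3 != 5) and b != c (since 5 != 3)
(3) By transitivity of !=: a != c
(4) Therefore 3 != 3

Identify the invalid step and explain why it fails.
Step 3: By transitivity of !=: a != c

Step 3 incorrectly applies transitivity to the '!=' relation. Transitivity states: if a R b and b R c, then a R c. However, '!=' is not transitive. Counterexample: 3 != 5 and 5 != 3, but 3 = 3 (both equal 3). Transitivity holds for relations like <, <=, =, but not for !=.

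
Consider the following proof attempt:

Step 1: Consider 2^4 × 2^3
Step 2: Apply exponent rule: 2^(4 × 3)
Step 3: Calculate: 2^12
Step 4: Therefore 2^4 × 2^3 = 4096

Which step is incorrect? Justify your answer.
Step 2: Apply exponent rule: 2^(4 × 3)

Step 2 incorrectly states that a^b × a^c = a^(b×c). The correct rule is a^b × a^c = a^(b+c). The actual value is 2^4 × 2^3 = 2^7 = 128, not 2^12 = 4096.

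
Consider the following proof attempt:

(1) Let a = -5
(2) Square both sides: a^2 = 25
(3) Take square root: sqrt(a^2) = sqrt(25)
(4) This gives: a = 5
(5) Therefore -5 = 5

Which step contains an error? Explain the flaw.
Step 4: This gives: a = 5

Step 4 incorrectly states that sqrt(a^2) = a. The correct identity is sqrt(a^2) = |a|. Since a = -5 < 0, we have sqrt(a^2) = |-5| = 5, not a = -5.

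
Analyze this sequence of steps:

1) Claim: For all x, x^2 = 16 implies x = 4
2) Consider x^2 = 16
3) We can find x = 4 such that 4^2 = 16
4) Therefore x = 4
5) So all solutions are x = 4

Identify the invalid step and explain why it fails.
Step 4: Therefore x = 4

Step 4 incorrectly concludes that x = 4 is the only solution. The proof shows that x = 4 is A solution (existence), but does not show it is the ONLY solution (uniqueness). In fact, x = -4 is also a solution since (-4)^2 = 16. Finding one solution doesn't prove there are no others.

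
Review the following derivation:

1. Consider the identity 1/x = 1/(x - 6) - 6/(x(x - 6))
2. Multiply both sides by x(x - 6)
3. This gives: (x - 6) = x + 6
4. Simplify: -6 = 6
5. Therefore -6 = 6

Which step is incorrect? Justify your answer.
Step 3: This gives: (x - 6) = x + 6

Step 3 makes a sign error when clearing denominators. Multiplying -6/(x(x - 6)) by x(x - 6) gives -6, not +6. The correct result is (x - 6) = x - 6, which is trivially true, not (x - 6) = x + 6. (Step 1 is a valid identity: 1/(x - 6) - 6/(x(x - 6)) = (x - 6)/(x(x - 6)) = 1/x.)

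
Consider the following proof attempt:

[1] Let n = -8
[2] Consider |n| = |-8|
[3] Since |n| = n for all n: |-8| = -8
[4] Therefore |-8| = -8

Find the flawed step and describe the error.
Step 3: Since |n| = n for all n: |-8| = -8

Step 3 incorrectly states that |n| = n for all n. The correct definition is |n| = n when n >= 0, and |n| = -n when n < 0. Since -8 < 0, we have |-8| = -(-8) = 8, not -8.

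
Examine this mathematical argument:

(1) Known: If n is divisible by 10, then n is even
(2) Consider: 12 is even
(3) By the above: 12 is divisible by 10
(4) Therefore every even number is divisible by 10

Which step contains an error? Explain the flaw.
Step 3: By the above: 12 is divisible by 10

Step 3 commits the fallacy of affirming the consequent. The known fact 'divisible by 10 → even' does NOT imply 'even → divisible by 10'. That would be the converse, which is false. For example, 12 is even but 12 ÷ 10 = 1.20, which is not an integer.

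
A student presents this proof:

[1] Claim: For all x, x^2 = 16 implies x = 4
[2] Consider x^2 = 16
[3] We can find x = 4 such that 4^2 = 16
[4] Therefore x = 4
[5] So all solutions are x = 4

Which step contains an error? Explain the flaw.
Step 4: Therefore x = 4

Step 4 incorrectly concludes that x = 4 is the only solution. The proof shows that x = 4 is A solution (existence), but does not show it is the ONLY solution (uniqueness). In fact, x = -4 is also a solution since (-4)^2 = 16. Finding one solution doesn't prove there are no others.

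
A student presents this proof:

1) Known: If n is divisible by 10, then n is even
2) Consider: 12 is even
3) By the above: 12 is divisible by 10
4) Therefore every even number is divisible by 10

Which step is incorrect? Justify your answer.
Step 3: By the above: 12 is divisible by 10

Step 3 commits the fallacy of affirming the consequent. The known fact 'divisible by 10 → even' does NOT imply 'even → divisible by 10'. That would be the converse, which is false. For example, 12 is even but 12 ÷ 10 = 1.20, which is not an integer.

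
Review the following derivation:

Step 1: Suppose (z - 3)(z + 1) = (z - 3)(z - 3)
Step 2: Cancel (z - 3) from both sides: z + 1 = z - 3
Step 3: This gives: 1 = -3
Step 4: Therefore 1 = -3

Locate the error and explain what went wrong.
Step 2: Cancel (z - 3) from both sides: z + 1 = z - 3

Step 2 cancels (z - 3) from both sides. This is only valid if (z - 3) ≠ 0, i.e., z ≠ 3. When z = 3, both sides equal zero regardless of the other factors. The correct approach requires considering z = 3 as a separate case.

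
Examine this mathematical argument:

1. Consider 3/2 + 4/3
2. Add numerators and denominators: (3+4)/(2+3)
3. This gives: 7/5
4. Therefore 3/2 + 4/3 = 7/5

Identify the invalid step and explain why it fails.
Step 2: Add numerators and denominators: (3+4)/(2+3)

Step 2 incorrectly adds fractions by separately adding numerators and denominators. This is wrong. The correct method requires a common denominator: 3/2 + 4/3 = (3×3 + 4×2)/(2×3) = 17/6 = 17/6. The method used gives 7/5, which is different.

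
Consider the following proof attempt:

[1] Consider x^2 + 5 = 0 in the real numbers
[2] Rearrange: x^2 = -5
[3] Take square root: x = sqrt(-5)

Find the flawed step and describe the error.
Step 3: Take square root: x = sqrt(-5)

Step 3 takes the square root of -5, which is negative. In the real number system, the square root of a negative number is undefined. The equation x^2 + 5 = 0 has no real solutions. Square roots of negative numbers only exist in the complex numbers.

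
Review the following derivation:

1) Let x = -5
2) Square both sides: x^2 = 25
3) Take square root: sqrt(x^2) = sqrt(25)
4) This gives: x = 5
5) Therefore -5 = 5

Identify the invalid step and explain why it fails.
Step 4: This gives: x = 5

Step 4 incorrectly states that sqrt(x^2) = x. The correct identity is sqrt(x^2) = |x|. Since x = -5 < 0, we have sqrt(x^2) = |-5| = 5, not x = -5.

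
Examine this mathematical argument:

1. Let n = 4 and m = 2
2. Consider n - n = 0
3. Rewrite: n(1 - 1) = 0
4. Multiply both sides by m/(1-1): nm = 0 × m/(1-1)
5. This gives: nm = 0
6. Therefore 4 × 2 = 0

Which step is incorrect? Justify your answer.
Step 4: Multiply both sides by m/(1-1): nm = 0 × m/(1-1)

Step 4 multiplies both sides by m/(1-1). However, 1-1 = 0, so this is multiplication by m/0, which is undefined. We cannot multiply by an undefined expression.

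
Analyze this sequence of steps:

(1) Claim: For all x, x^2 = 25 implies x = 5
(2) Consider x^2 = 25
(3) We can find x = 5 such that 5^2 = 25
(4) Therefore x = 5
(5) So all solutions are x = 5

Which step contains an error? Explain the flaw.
Step 4: Therefore x = 5

Step 4 incorrectly concludes that x = 5 is the only solution. The proof shows that x = 5 is A solution (existence), but does not show it is the ONLY solution (uniqueness). In fact, x = -5 is also a solution since (-5)^2 = 25. Finding one solution doesn't prove there are no others.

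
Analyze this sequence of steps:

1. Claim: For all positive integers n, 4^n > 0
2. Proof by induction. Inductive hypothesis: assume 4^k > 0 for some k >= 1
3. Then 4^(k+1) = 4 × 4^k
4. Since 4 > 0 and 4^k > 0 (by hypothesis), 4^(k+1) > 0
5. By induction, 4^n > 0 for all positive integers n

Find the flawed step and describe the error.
Step 5: By induction, 4^n > 0 for all positive integers n

Step 5 concludes the proof by induction, but no base case was ever established. A valid induction proof requires: (1) a base case proving 4^1 > 0, and (2) an inductive step showing IF 4^k > 0 THEN 4^(k+1) > 0. Steps 2-4 correctly establish the inductive step, but without the base case the conclusion in step 5 does not follow.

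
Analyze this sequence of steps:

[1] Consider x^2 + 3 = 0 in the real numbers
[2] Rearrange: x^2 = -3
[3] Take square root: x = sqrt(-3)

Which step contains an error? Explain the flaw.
Step 3: Take square root: x = sqrt(-3)

Step 3 takes the square root of -3, which is negative. In the real number system, the square root of a negative number is undefined. The equation x^2 + 3 = 0 has no real solutions. Square roots of negative numbers only exist in the complex numbers.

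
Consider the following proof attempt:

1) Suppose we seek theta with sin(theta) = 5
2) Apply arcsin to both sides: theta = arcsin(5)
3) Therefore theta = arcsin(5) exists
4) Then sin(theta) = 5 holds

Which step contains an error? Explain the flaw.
Step 2: Apply arcsin to both sides: theta = arcsin(5)

Step 2 applies arcsin to 5. However, arcsin(x) is only defined for x in [-1, 1] because sin(theta) can only produce values in that range. Since |5| > 1, arcsin(5) is undefined. There is no angle whose sine equals 5.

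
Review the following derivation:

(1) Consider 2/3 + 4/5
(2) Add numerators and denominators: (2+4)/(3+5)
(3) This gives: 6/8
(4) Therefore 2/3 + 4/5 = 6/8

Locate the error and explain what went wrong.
Step 2: Add numerators and denominators: (2+4)/(3+5)

Step 2 incorrectly adds fractions by separately adding numerators and denominators. This is wrong. The correct method requires a common denominator: 2/3 + 4/5 = (2×5 + 4×3)/(3×5) = 22/15 = 22/15. The method used gives 6/8, which is different.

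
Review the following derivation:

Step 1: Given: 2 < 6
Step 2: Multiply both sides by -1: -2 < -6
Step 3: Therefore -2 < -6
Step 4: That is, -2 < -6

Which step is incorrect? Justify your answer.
Step 2: Multiply both sides by -1: -2 < -6

Step 2 multiplies both sides by -1 but fails to reverse the inequality sign. When multiplying (or dividing) an inequality by a negative number, the direction must be reversed. Since 2 < 6, we should get -2 > -6, i.e., -2 > -6.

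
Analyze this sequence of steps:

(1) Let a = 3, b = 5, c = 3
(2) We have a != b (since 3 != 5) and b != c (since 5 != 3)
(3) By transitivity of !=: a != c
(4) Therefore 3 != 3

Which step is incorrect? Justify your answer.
Step 3: By transitivity of !=: a != c

Step 3 incorrectly applies transitivity to the '!=' relation. Transitivity states: if a R b and b R c, then a R c. However, '!=' is not transitive. Counterexample: 3 != 5 and 5 != 3, but 3 = 3 (both equal 3). Transitivity holds for relations like <, <=, =, but not for !=.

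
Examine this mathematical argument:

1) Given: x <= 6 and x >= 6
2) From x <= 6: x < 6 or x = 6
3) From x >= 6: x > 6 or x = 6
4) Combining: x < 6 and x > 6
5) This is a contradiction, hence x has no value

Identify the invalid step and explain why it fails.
Step 4: Combining: x < 6 and x > 6

Step 4 incorrectly combines the conditions. From x <= 6 and x >= 6, the intersection is x = 6. The error treats the 'or' cases as 'and' requirements. The correct conclusion is that x = 6 is the unique solution, not that no solution exists.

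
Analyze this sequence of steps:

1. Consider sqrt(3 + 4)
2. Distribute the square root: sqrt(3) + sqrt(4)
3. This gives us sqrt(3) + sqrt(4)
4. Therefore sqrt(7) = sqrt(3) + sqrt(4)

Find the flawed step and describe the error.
Step 2: Distribute the square root: sqrt(3) + sqrt(4)

Step 2 incorrectly 'distributes' the square root over addition. The square root function does not distribute: sqrt(a + b) ≠ sqrt(a) + sqrt(b). In fact, sqrt(3 + 4) = sqrt(7) ≈ 2.6458, while sqrt(3) + sqrt(4) ≈ 3.7321.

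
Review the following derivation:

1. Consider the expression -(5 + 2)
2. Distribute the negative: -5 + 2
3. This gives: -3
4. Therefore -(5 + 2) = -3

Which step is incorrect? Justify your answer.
Step 2: Distribute the negative: -5 + 2

Step 2 incorrectly distributes the negative sign. The correct distribution is -(5 + 2) = -5 - 2 = -7. The negative must be applied to both terms, not just the first. The error treats -(5 + 2) as -5 + 2, which equals -3 instead of -7.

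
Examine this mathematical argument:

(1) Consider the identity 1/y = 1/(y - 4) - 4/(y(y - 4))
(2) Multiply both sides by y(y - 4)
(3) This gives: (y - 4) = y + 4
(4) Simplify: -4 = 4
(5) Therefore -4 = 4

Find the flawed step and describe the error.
Step 3: This gives: (y - 4) = y + 4

Step 3 makes a sign error when clearing denominators. Multiplying -4/(y(y - 4)) by y(y - 4) gives -4, not +4. The correct result is (y - 4) = y - 4, which is trivially true, not (y - 4) = y + 4. (Step 1 is a valid identity: 1/(y - 4) - 4/(y(y - 4)) = (y - 4)/(y(y - 4)) = 1/y.)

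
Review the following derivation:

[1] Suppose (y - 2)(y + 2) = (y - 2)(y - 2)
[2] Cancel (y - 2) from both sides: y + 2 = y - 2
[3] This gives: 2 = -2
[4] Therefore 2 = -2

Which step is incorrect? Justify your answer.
Step 2: Cancel (y - 2) from both sides: y + 2 = y - 2

Step 2 cancels (y - 2) from both sides. This is only valid if (y - 2) ≠ 0, i.e., y ≠ 2. When y = 2, both sides equal zero regardless of the other factors. The correct approach requires considering y = 2 as a separate case.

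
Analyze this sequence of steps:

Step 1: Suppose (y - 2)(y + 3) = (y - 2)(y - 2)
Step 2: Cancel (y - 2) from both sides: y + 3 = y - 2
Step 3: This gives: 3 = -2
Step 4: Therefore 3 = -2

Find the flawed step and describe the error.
Step 2: Cancel (y - 2) from both sides: y + 3 = y - 2

Step 2 cancels (y - 2) from both sides. This is only valid if (y - 2) ≠ 0, i.e., y ≠ 2. When y = 2, both sides equal zero regardless of the other factors. The correct approach requires considering y = 2 as a separate case.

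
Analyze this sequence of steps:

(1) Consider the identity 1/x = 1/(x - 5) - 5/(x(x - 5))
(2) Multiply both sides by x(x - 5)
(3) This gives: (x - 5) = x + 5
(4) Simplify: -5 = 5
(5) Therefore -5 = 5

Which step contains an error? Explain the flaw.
Step 3: This gives: (x - 5) = x + 5

Step 3 makes a sign error when clearing denominators. Multiplying -5/(x(x - 5)) by x(x - 5) gives -5, not +5. The correct result is (x - 5) = x - 5, which is trivially true, not (x - 5) = x + 5. (Step 1 is a valid identity: 1/(x - 5) - 5/(x(x - 5)) = (x - 5)/(x(x - 5)) = 1/x.)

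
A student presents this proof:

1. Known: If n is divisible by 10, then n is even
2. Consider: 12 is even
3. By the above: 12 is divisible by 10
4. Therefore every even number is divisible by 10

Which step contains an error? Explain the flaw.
Step 3: By the above: 12 is divisible by 10

Step 3 commits the fallacy of affirming the consequent. The known fact 'divisible by 10 → even' does NOT imply 'even → divisible by 10'. That would be the converse, which is false. For example, 12 is even but 12 ÷ 10 = 1.20, which is not an integer.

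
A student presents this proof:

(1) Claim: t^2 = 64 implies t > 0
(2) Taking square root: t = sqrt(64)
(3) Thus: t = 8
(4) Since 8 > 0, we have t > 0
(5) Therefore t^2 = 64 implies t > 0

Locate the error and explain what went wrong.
Step 2: Taking square root: t = sqrt(64)

Step 2 takes the square root and assumes the positive root only. The equation t^2 = 64 actually has two solutions: t = 8 and t = -8. The proof silently assumes t > 0 without justification, then uses this assumption to conclude t > 0, which is circular. The counterexample t = -8 shows the claim is false.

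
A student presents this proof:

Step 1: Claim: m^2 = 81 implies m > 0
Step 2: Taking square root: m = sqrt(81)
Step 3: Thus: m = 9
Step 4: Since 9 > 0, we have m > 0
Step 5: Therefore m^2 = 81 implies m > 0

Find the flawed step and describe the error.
Step 2: Taking square root: m = sqrt(81)

Step 2 takes the square root and assumes the positive root only. The equation m^2 = 81 actually has two solutions: m = 9 and m = -9. The proof silently assumes m > 0 without justification, then uses this assumption to conclude m > 0, which is circular. The counterexample m = -9 shows the claim is false.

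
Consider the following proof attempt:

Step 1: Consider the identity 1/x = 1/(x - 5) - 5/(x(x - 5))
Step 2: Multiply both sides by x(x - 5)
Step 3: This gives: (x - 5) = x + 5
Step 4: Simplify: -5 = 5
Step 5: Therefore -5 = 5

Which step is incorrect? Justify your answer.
Step 3: This gives: (x - 5) = x + 5

Step 3 makes a sign error when clearing denominators. Multiplying -5/(x(x - 5)) by x(x - 5) gives -5, not +5. The correct result is (x - 5) = x - 5, which is trivially true, not (x - 5) = x + 5. (Step 1 is a valid identity: 1/(x - 5) - 5/(x(x - 5)) = (x - 5)/(x(x - 5)) = 1/x.)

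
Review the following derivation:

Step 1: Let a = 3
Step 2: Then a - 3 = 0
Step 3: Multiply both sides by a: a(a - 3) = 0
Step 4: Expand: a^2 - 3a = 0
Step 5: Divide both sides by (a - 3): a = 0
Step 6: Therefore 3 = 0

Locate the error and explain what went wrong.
Step 5: Divide both sides by (a - 3): a = 0

Step 5 divides both sides by (a - 3). However, since a = 3, we have (a - 3) = 0. Division by zero is undefined, making this step invalid.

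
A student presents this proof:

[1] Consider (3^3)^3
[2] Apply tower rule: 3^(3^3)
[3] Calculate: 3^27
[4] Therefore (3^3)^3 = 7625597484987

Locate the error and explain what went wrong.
Step 2: Apply tower rule: 3^(3^3)

Step 2 incorrectly states that (a^b)^c = a^(b^c). The correct rule is (a^b)^c = a^(b×c). The actual value is (3^3)^3 = 3^9 = 19683, not 3^27 = 7625597484987.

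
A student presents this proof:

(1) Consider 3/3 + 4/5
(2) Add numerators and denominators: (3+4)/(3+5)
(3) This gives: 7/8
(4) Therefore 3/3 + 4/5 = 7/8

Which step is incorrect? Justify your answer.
Step 2: Add numerators and denominators: (3+4)/(3+5)

Step 2 incorrectly adds fractions by separately adding numerators and denominators. This is wrong. The correct method requires a common denominator: 3/3 + 4/5 = (3×5 + 4×3)/(3×5) = 27/15 = 9/5. The method used gives 7/8, which is different.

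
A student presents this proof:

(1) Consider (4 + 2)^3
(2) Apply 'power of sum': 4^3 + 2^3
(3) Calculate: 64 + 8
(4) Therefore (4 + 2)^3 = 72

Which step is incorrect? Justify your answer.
Step 2: Apply 'power of sum': 4^3 + 2^3

Step 2 incorrectly applies a non-existent rule '(a+b)^n = a^n + b^n'. This is false in general. The correct expansion uses the binomial theorem. The actual value is (4 + 2)^3 = 6^3 = 216, not 72.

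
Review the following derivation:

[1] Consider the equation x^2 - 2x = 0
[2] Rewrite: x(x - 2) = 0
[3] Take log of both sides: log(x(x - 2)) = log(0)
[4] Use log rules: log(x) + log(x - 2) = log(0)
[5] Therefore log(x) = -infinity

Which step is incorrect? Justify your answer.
Step 3: Take log of both sides: log(x(x - 2)) = log(0)

Step 3 takes the logarithm of both sides, resulting in log(0) on the right side. The logarithm is only defined for positive numbers; log(0) is undefined (approaches negative infinity). This operation is invalid.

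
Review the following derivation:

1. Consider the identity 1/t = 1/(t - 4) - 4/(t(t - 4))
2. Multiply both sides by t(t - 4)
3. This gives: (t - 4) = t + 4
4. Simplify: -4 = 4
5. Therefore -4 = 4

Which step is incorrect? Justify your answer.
Step 3: This gives: (t - 4) = t + 4

Step 3 makes a sign error when clearing denominators. Multiplying -4/(t(t - 4)) by t(t - 4) gives -4, not +4. The correct result is (t - 4) = t - 4, which is trivially true, not (t - 4) = t + 4. (Step 1 is a valid identity: 1/(t - 4) - 4/(t(t - 4)) = (t - 4)/(t(t - 4)) = 1/t.)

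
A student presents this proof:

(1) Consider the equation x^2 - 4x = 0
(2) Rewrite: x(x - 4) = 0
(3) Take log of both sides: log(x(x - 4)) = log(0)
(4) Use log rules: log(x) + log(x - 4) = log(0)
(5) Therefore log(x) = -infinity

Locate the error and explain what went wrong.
Step 3: Take log of both sides: log(x(x - 4)) = log(0)

Step 3 takes the logarithm of both sides, resulting in log(0) on the right side. The logarithm is only defined for positive numbers; log(0) is undefined (approaches negative infinity). This operation is invalid.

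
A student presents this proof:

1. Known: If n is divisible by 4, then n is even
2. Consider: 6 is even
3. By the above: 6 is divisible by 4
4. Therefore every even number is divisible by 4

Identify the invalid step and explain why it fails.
Step 3: By the above: 6 is divisible by 4

Step 3 commits the fallacy of affirming the consequent. The known fact 'divisible by 4 → even' does NOT imply 'even → divisible by 4'. That would be the converse, which is false. For example, 6 is even but 6 ÷ 4 = 1.50, which is not an integer.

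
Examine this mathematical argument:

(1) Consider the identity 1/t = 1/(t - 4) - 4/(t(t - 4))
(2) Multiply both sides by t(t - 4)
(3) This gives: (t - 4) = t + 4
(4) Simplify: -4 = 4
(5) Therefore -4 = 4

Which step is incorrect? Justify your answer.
Step 3: This gives: (t - 4) = t + 4

Step 3 makes a sign error when clearing denominators. Multiplying -4/(t(t - 4)) by t(t - 4) gives -4, not +4. The correct result is (t - 4) = t - 4, which is trivially true, not (t - 4) = t + 4. (Step 1 is a valid identity: 1/(t - 4) - 4/(t(t - 4)) = (t - 4)/(t(t - 4)) = 1/t.)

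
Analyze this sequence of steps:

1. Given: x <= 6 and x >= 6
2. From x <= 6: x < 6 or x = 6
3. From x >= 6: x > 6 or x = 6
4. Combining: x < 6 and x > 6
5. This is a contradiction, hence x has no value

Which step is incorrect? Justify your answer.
Step 4: Combining: x < 6 and x > 6

Step 4 incorrectly combines the conditions. From x <= 6 and x >= 6, the intersection is x = 6. The error treats the 'or' cases as 'and' requirements. The correct conclusion is that x = 6 is the unique solution, not that no solution exists.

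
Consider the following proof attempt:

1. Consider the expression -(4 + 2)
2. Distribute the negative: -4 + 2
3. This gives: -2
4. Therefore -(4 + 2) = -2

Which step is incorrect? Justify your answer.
Step 2: Distribute the negative: -4 + 2

Step 2 incorrectly distributes the negative sign. The correct distribution is -(4 + 2) = -4 - 2 = -6. The negative must be applied to both terms, not just the first. The error treats -(4 + 2) as -4 + 2, which equals -2 instead of -6.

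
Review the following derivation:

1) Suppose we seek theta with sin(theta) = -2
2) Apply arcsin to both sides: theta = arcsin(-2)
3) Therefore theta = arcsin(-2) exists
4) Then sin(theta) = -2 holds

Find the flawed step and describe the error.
Step 2: Apply arcsin to both sides: theta = arcsin(-2)

Step 2 applies arcsin to -2. However, arcsin(x) is only defined for x in [-1, 1] because sin(theta) can only produce values in that range. Since |-2| > 1, arcsin(-2) is undefined. There is no angle whose sine equals -2.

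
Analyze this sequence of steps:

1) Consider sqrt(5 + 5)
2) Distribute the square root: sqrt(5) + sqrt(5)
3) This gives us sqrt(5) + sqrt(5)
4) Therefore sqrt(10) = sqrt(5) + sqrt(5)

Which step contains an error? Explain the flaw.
Step 2: Distribute the square root: sqrt(5) + sqrt(5)

Step 2 incorrectly 'distributes' the square root over addition. The square root function does not distribute: sqrt(a + b) ≠ sqrt(a) + sqrt(b). In fact, sqrt(5 + 5) = sqrt(10) ≈ 3.1623, while sqrt(5) + sqrt(5) ≈ 4.4721.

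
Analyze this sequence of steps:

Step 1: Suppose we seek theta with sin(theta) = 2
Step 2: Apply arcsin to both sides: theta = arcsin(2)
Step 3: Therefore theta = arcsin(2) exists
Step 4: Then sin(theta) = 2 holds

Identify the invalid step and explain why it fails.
Step 2: Apply arcsin to both sides: theta = arcsin(2)

Step 2 applies arcsin to 2. However, arcsin(x) is only defined for x in [-1, 1] because sin(theta) can only produce values in that range. Since |2| > 1, arcsin(2) is undefined. There is no angle whose sine equals 2.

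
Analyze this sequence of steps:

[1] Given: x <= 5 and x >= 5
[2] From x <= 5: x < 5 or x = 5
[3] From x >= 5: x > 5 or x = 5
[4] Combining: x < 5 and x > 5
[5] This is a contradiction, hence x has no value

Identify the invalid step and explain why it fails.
Step 4: Combining: x < 5 and x > 5

Step 4 incorrectly combines the conditions. From x <= 5 and x >= 5, the intersection is x = 5. The error treats the 'or' cases as 'and' requirements. The correct conclusion is that x = 5 is the unique solution, not that no solution exists.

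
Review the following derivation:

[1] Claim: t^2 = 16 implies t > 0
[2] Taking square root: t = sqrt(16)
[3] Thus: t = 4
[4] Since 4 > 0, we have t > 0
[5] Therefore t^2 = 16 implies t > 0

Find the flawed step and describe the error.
Step 2: Taking square root: t = sqrt(16)

Step 2 takes the square root and assumes the positive root only. The equation t^2 = 16 actually has two solutions: t = 4 and t = -4. The proof silently assumes t > 0 without justification, then uses this assumption to conclude t > 0, which is circular. The counterexample t = -4 shows the claim is false.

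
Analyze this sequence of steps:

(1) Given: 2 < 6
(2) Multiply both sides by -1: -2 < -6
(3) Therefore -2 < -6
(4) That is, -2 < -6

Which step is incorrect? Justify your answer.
Step 2: Multiply both sides by -1: -2 < -6

Step 2 multiplies both sides by -1 but fails to reverse the inequality sign. When multiplying (or dividing) an inequality by a negative number, the direction must be reversed. Since 2 < 6, we should get -2 > -6, i.e., -2 > -6.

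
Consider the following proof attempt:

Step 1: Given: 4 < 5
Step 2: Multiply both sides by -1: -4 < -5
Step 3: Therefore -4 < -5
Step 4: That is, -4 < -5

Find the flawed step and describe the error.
Step 2: Multiply both sides by -1: -4 < -5

Step 2 multiplies both sides by -1 but fails to reverse the inequality sign. When multiplying (or dividing) an inequality by a negative number, the direction must be reversed. Since 4 < 5, we should get -4 > -5, i.e., -4 > -5.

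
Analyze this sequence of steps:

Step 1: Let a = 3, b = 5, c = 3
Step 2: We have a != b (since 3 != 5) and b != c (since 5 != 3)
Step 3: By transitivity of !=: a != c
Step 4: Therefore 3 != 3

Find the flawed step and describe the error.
Step 3: By transitivity of !=: a != c

Step 3 incorrectly applies transitivity to the '!=' relation. Transitivity states: if a R b and b R c, then a R c. However, '!=' is not transitive. Counterexample: 3 != 5 and 5 != 3, but 3 = 3 (both equal 3). Transitivity holds for relations like <, <=, =, but not for !=.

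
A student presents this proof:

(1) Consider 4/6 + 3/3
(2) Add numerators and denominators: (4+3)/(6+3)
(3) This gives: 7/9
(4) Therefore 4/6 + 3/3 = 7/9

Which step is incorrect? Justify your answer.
Step 2: Add numerators and denominators: (4+3)/(6+3)

Step 2 incorrectly adds fractions by separately adding numerators and denominators. This is wrong. The correct method requires a common denominator: 4/6 + 3/3 = (4×3 + 3×6)/(6×3) = 30/18 = 5/3. The method used gives 7/9, which is different.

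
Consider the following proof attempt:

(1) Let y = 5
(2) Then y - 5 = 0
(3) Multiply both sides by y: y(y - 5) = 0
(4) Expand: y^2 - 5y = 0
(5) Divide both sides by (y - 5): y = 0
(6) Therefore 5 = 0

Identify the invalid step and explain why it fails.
Step 5: Divide both sides by (y - 5): y = 0

Step 5 divides both sides by (y - 5). However, since y = 5, we have (y - 5) = 0. Division by zero is undefined, making this step invalid.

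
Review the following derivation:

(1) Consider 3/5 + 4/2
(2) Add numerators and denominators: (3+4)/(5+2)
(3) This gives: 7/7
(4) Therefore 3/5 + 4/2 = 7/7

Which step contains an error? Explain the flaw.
Step 2: Add numerators and denominators: (3+4)/(5+2)

Step 2 incorrectly adds fractions by separately adding numerators and denominators. This is wrong. The correct method requires a common denominator: 3/5 + 4/2 = (3×2 + 4×5)/(5×2) = 26/10 = 13/5. The method used gives 7/7, which is different.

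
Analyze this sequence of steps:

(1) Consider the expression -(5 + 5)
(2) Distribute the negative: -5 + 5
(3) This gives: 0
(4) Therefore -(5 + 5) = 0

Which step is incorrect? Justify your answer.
Step 2: Distribute the negative: -5 + 5

Step 2 incorrectly distributes the negative sign. The correct distribution is -(5 + 5) = -5 - 5 = -10. The negative must be applied to both terms, not just the first. The error treats -(5 + 5) as -5 + 5, which equals 0 instead of -10.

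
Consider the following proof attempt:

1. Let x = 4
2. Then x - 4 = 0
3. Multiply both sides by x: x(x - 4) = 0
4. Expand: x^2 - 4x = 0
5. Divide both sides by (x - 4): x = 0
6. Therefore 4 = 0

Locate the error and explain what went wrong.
Step 5: Divide both sides by (x - 4): x = 0

Step 5 divides both sides by (x - 4). However, since x = 4, we have (x - 4) = 0. Division by zero is undefined, making this step invalid.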